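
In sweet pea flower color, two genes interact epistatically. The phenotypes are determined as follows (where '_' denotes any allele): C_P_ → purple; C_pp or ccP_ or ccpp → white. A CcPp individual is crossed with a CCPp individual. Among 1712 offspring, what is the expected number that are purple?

Cross: CcPp × CCPp — consider each gene separately:
C gene: Cc × CC → 2 CC, 2 Cc → 4 C_ (out of 4)
P gene: Pp × Pp → 1 PP, 2 Pp, 1 pp → 3 P_ : 1 pp (out of 4)
Genotype classes (out of 4 × 4 = 16): C_P_ = 4×3 = 12; C_pp = 4×1 = 4
Apply the phenotype rules: C_P_ (12) → purple; C_pp (4) → white
Phenotype counts (out of 16): 12 purple, 4 white
purple: 12 out of 16 → fraction 3/4
Expected count = 3/4 × 1712 = 1284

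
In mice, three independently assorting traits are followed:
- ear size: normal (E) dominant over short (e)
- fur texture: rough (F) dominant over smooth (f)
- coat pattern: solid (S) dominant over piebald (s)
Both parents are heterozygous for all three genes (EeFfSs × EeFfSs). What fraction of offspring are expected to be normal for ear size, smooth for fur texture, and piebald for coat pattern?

Trihybrid cross: EeFfSs × EeFfSs
Each trait segregates independently with a 3:1 phenotypic ratio, so each gene contributes 3/4 (dominant) or 1/4 (recessive).
Target: normal (ear size), smooth (fur texture), piebald (coat pattern)
Probability = product of independent per-trait probabilities
= 3/4 × 1/4 × 1/4 = 3/64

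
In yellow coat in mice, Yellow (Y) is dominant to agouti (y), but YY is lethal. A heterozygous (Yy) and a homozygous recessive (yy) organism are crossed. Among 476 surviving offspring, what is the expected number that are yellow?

Cross: Yy × yy
Punnett square offspring (before lethality): 2 Yy, 2 yy
No YY offspring are produced in this cross.
yellow: 2 out of 4 → fraction 1/2
Expected count = 1/2 × 476 = 238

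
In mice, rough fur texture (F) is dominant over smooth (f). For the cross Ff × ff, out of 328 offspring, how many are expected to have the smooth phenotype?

Punnett square for Ff × ff:
Offspring genotypes: 2 Ff, 2 ff
Total offspring: 4
Count with target: 2
Probability: 2/4 = 1/2
Expected count = 1/2 × 328 = 164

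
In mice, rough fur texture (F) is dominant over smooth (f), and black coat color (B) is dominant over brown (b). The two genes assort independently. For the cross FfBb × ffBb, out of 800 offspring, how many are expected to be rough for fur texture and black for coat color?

Dihybrid cross FfBb × ffBb — consider each gene separately:
fur texture: Ff × ff → 2 Ff, 2 ff → 2 F_ : 2 ff (out of 4)
coat color: Bb × Bb → 1 BB, 2 Bb, 1 bb → 3 B_ : 1 bb (out of 4)
Looking for: rough (F_) and black (B_)
P(rough) = 2/4, P(black) = 3/4
P(both) = 2/4 × 3/4 = 6/16 = 3/8
Expected count = 3/8 × 800 = 300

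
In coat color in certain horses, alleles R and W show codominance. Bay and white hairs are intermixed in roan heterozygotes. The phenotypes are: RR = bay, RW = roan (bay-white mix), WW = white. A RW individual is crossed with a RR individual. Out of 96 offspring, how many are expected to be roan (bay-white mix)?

Punnett square for RW × RR:
Offspring genotypes: 2 RR, 2 RW
Phenotype counts: 2 bay, 2 roan (bay-white mix)
roan (bay-white mix): 2 out of 4 → fraction 1/2
Expected count = 1/2 × 96 = 48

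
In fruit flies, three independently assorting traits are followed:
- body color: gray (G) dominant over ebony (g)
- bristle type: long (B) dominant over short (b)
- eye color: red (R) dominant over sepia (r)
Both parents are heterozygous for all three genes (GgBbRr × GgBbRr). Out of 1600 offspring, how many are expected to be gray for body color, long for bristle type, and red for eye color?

Trihybrid cross: GgBbRr × GgBbRr
Each trait segregates independently with a 3:1 phenotypic ratio, so each gene contributes 3/4 (dominant) or 1/4 (recessive).
Target: gray (body color), long (bristle type), red (eye color)
Probability = product of independent per-trait probabilities
= 3/4 × 3/4 × 3/4 = 27/64
Expected count = 27/64 × 1600 = 675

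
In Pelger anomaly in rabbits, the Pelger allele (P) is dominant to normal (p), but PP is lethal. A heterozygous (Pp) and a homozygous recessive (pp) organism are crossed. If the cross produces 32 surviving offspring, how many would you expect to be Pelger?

Cross: Pp × pp
Punnett square offspring (before lethality): 2 Pp, 2 pp
No PP offspring are produced in this cross.
Pelger: 2 out of 4 → fraction 1/2
Expected count = 1/2 × 32 = 16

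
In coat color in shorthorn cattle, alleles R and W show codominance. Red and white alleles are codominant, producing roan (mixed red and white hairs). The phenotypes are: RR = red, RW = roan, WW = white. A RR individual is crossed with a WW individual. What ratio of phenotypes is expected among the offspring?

Punnett square for RR × WW:
Offspring genotypes: 4 RW
Phenotype counts: 4 roan
Ratio: all roan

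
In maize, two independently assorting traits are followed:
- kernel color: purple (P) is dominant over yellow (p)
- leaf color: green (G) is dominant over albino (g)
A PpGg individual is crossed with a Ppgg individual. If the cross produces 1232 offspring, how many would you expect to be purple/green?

Dihybrid cross PpGg × Ppgg — consider each gene separately:
kernel color: Pp × Pp → 1 PP, 2 Pp, 1 pp → 3 P_ : 1 pp (out of 4)
leaf color: Gg × gg → 2 Gg, 2 gg → 2 G_ : 2 gg (out of 4)
Combine (counts out of 4 × 4 = 16): purple/green (P_G_) = 3×2 = 6; purple/albino (P_gg) = 3×2 = 6; yellow/green (ppG_) = 1×2 = 2; yellow/albino (ppgg) = 1×2 = 2
Phenotype counts (out of 16): 6 purple/green, 6 purple/albino, 2 yellow/green, 2 yellow/albino
purple/green: 6 out of 16 → fraction 3/8
Expected count = 3/8 × 1232 = 462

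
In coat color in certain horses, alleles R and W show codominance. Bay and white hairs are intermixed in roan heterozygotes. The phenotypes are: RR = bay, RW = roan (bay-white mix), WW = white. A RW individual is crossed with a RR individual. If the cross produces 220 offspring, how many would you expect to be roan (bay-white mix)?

Punnett square for RW × RR:
Offspring genotypes: 2 RR, 2 RW
Phenotype counts: 2 bay, 2 roan (bay-white mix)
roan (bay-white mix): 2 out of 4 → fraction 1/2
Expected count = 1/2 × 220 = 110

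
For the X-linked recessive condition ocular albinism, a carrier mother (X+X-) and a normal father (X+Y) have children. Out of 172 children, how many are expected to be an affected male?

Cross: X+X- × X+Y
Offspring: 1 X+X+, 1 X+Y, 1 X+X-, 1 X-Y
Probability of an affected male: 1/4
Expected count = 1/4 × 172 = 43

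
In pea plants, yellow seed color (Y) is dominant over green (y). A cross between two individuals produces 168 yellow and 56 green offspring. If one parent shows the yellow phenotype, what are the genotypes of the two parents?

Observed offspring: 168 yellow, 56 green
The observed ratio simplifies to 3:1. Green (yy) offspring appear, so each parent must contribute one y allele. The parent stated to show yellow carries Y, so it is Yy. The other parent is then either Yy or yy: Yy × yy would give a 1:1 split, whereas Yy × Yy gives 3:1 — matching the data. So both parents are heterozygous (Yy × Yy).
Parent genotypes: Yy × Yy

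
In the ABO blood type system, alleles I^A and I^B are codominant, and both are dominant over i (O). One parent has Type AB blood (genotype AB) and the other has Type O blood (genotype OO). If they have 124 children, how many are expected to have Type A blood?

Cross: AB × OO
Possible offspring genotypes: 2 AO, 2 BO
Blood type counts: 2 Type A, 2 Type B
Probability of Type A: 2/4 = 1/2
Expected count = 1/2 × 124 = 62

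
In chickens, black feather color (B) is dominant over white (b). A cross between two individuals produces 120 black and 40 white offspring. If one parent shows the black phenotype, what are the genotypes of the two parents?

Observed offspring: 120 black, 40 white
The observed ratio simplifies to 3:1. White (bb) offspring appear, so each parent must contribute one b allele. The parent stated to show black carries B, so it is Bb. The other parent is then either Bb or bb: Bb × bb would give a 1:1 split, whereas Bb × Bb gives 3:1 — matching the data. So both parents are heterozygous (Bb × Bb).
Parent genotypes: Bb × Bb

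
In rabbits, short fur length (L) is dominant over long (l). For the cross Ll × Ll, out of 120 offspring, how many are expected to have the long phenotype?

Punnett square for Ll × Ll:
Offspring genotypes: 1 LL, 2 Ll, 1 ll
Total offspring: 4
Count with target: 1
Probability: 1/4
Expected count = 1/4 × 120 = 30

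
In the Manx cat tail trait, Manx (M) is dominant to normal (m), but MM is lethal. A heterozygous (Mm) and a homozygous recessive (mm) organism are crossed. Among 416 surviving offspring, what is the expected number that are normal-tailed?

Cross: Mm × mm
Punnett square offspring (before lethality): 2 Mm, 2 mm
No MM offspring are produced in this cross.
normal-tailed: 2 out of 4 → fraction 1/2
Expected count = 1/2 × 416 = 208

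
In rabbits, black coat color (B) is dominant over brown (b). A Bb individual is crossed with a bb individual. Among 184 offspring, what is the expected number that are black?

Punnett square for Bb × bb:
Offspring genotypes: 2 Bb, 2 bb
black: 2, brown: 2
black: 2 out of 4 → fraction 1/2
Expected count = 1/2 × 184 = 92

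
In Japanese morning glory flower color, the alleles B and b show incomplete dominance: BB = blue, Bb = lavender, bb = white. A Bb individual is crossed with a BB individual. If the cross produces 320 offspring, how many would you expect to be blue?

Punnett square for Bb × BB:
Offspring genotypes: 2 BB, 2 Bb
Phenotype counts: 2 blue, 2 lavender
blue: 2 out of 4 → fraction 1/2
Expected count = 1/2 × 320 = 160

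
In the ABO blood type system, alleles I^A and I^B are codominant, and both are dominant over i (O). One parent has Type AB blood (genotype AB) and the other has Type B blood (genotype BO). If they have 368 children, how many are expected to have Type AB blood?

Cross: AB × BO
Possible offspring genotypes: 1 AB, 1 AO, 1 BB, 1 BO
Blood type counts: 1 Type AB, 1 Type A, 2 Type B
Probability of Type AB: 1/4
Expected count = 1/4 × 368 = 92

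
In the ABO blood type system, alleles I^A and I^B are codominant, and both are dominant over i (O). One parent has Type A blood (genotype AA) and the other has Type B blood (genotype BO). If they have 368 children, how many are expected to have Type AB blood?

Cross: AA × BO
Possible offspring genotypes: 2 AB, 2 AO
Blood type counts: 2 Type AB, 2 Type A
Probability of Type AB: 2/4 = 1/2
Expected count = 1/2 × 368 = 184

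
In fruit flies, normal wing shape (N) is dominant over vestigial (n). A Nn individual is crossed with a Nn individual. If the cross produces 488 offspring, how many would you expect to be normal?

Punnett square for Nn × Nn:
Offspring genotypes: 1 NN, 2 Nn, 1 nn
normal: 3, vestigial: 1
normal: 3 out of 4 → fraction 3/4
Expected count = 3/4 × 488 = 366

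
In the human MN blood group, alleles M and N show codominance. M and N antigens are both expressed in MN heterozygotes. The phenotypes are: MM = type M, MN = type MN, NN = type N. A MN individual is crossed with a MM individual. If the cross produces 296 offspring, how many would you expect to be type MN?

Punnett square for MN × MM:
Offspring genotypes: 2 MM, 2 MN
Phenotype counts: 2 type M, 2 type MN
type MN: 2 out of 4 → fraction 1/2
Expected count = 1/2 × 296 = 148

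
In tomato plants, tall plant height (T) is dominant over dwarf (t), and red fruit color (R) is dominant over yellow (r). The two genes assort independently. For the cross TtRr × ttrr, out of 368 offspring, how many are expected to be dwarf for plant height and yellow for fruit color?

Dihybrid cross TtRr × ttrr — consider each gene separately:
plant height: Tt × tt → 2 Tt, 2 tt → 2 T_ : 2 tt (out of 4)
fruit color: Rr × rr → 2 Rr, 2 rr → 2 R_ : 2 rr (out of 4)
Looking for: dwarf (tt) and yellow (rr)
P(dwarf) = 2/4, P(yellow) = 2/4
P(both) = 2/4 × 2/4 = 4/16 = 1/4
Expected count = 1/4 × 368 = 92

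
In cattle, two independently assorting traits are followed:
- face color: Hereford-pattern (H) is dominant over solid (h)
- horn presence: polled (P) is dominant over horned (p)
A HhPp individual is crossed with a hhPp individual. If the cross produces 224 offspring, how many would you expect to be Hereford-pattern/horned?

Dihybrid cross HhPp × hhPp — consider each gene separately:
face color: Hh × hh → 2 Hh, 2 hh → 2 H_ : 2 hh (out of 4)
horn presence: Pp × Pp → 1 PP, 2 Pp, 1 pp → 3 P_ : 1 pp (out of 4)
Combine (counts out of 4 × 4 = 16): Hereford-pattern/polled (H_P_) = 2×3 = 6; Hereford-pattern/horned (H_pp) = 2×1 = 2; solid/polled (hhP_) = 2×3 = 6; solid/horned (hhpp) = 2×1 = 2
Phenotype counts (out of 16): 6 Hereford-pattern/polled, 2 Hereford-pattern/horned, 6 solid/polled, 2 solid/horned
Hereford-pattern/horned: 2 out of 16 → fraction 1/8
Expected count = 1/8 × 224 = 28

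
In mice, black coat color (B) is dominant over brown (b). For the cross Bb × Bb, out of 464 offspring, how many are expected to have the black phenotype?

Punnett square for Bb × Bb:
Offspring genotypes: 1 BB, 2 Bb, 1 bb
Total offspring: 4
Count with target: 3
Probability: 3/4
Expected count = 3/4 × 464 = 348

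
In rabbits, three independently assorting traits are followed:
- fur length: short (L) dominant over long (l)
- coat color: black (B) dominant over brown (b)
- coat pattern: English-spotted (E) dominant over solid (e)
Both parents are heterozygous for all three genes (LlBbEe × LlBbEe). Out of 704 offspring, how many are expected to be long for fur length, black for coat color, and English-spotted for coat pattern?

Trihybrid cross: LlBbEe × LlBbEe
Each trait segregates independently with a 3:1 phenotypic ratio, so each gene contributes 3/4 (dominant) or 1/4 (recessive).
Target: long (fur length), black (coat color), English-spotted (coat pattern)
Probability = product of independent per-trait probabilities
= 1/4 × 3/4 × 3/4 = 9/64
Expected count = 9/64 × 704 = 99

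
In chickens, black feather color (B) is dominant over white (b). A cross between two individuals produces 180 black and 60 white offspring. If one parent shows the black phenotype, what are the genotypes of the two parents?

Observed offspring: 180 black, 60 white
The observed ratio simplifies to 3:1. White (bb) offspring appear, so each parent must contribute one b allele. The parent stated to show black carries B, so it is Bb. The other parent is then either Bb or bb: Bb × bb would give a 1:1 split, whereas Bb × Bb gives 3:1 — matching the data. So both parents are heterozygous (Bb × Bb).
Parent genotypes: Bb × Bb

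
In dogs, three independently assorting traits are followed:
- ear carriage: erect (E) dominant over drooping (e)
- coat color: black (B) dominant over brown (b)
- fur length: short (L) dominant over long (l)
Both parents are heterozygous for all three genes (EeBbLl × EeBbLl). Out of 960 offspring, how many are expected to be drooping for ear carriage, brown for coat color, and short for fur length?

Trihybrid cross: EeBbLl × EeBbLl
Each trait segregates independently with a 3:1 phenotypic ratio, so each gene contributes 3/4 (dominant) or 1/4 (recessive).
Target: drooping (ear carriage), brown (coat color), short (fur length)
Probability = product of independent per-trait probabilities
= 1/4 × 1/4 × 3/4 = 3/64
Expected count = 3/64 × 960 = 45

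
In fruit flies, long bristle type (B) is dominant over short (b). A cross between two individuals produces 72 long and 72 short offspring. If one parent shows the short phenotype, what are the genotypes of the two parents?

Observed offspring: 72 long, 72 short
The observed ratio simplifies to 1:1. One parent shows short, so its genotype must be bb. A 1:1 offspring split requires the other parent to be heterozygous (Bb).
Parent genotypes: bb × Bb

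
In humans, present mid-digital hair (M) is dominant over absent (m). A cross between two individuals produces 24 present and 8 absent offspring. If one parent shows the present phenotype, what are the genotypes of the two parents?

Observed offspring: 24 present, 8 absent
The observed ratio simplifies to 3:1. Absent (mm) offspring appear, so each parent must contribute one m allele. The parent stated to show present carries M, so it is Mm. The other parent is then either Mm or mm: Mm × mm would give a 1:1 split, whereas Mm × Mm gives 3:1 — matching the data. So both parents are heterozygous (Mm × Mm).
Parent genotypes: Mm × Mm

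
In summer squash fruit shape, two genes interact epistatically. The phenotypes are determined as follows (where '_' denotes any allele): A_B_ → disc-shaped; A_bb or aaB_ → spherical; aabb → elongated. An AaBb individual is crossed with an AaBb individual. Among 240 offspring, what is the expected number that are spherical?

Cross: AaBb × AaBb — consider each gene separately:
A gene: Aa × Aa → 1 AA, 2 Aa, 1 aa → 3 A_ : 1 aa (out of 4)
B gene: Bb × Bb → 1 BB, 2 Bb, 1 bb → 3 B_ : 1 bb (out of 4)
Genotype classes (out of 4 × 4 = 16): A_B_ = 3×3 = 9; A_bb = 3×1 = 3; aaB_ = 1×3 = 3; aabb = 1×1 = 1
Apply the phenotype rules: A_B_ (9) → disc-shaped; A_bb (3) + aaB_ (3) → spherical; aabb (1) → elongated
Phenotype counts (out of 16): 9 disc-shaped, 6 spherical, 1 elongated
spherical: 6 out of 16 → fraction 3/8
Expected count = 3/8 × 240 = 90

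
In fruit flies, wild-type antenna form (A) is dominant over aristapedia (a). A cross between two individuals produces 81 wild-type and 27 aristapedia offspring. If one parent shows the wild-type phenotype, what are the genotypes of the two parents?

Observed offspring: 81 wild-type, 27 aristapedia
The observed ratio simplifies to 3:1. Aristapedia (aa) offspring appear, so each parent must contribute one a allele. The parent stated to show wild-type carries A, so it is Aa. The other parent is then either Aa or aa: Aa × aa would give a 1:1 split, whereas Aa × Aa gives 3:1 — matching the data. So both parents are heterozygous (Aa × Aa).
Parent genotypes: Aa × Aa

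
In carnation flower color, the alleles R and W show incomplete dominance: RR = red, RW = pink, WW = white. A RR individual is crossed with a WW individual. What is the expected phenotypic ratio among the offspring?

Punnett square for RR × WW:
Offspring genotypes: 4 RW
Phenotype counts: 4 pink
Ratio: all pink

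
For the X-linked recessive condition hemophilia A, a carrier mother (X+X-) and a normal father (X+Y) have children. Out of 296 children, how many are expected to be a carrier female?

Cross: X+X- × X+Y
Offspring: 1 X+X+, 1 X+Y, 1 X+X-, 1 X-Y
Probability of a carrier female: 1/4
Expected count = 1/4 × 296 = 74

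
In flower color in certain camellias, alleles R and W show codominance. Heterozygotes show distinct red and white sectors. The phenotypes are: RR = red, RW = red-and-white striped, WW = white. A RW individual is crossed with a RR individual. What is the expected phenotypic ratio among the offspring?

Punnett square for RW × RR:
Offspring genotypes: 2 RR, 2 RW
Phenotype counts: 2 red, 2 red-and-white striped
Ratio: 1 red : 1 red-and-white striped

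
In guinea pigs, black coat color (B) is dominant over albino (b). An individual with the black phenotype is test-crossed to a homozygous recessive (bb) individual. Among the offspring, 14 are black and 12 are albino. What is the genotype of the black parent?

Test cross: ? × bb
Offspring: 14 black, 12 albino — approximately 1:1.
A 1:1 ratio in a test cross indicates the unknown parent is heterozygous (Bb).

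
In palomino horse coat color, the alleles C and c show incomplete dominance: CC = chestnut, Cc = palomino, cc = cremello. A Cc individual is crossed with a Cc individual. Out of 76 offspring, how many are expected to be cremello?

Punnett square for Cc × Cc:
Offspring genotypes: 1 CC, 2 Cc, 1 cc
Phenotype counts: 1 chestnut, 2 palomino, 1 cremello
cremello: 1 out of 4 → fraction 1/4
Expected count = 1/4 × 76 = 19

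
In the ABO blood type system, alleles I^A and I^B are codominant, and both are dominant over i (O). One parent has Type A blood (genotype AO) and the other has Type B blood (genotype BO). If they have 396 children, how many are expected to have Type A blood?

Cross: AO × BO
Possible offspring genotypes: 1 AB, 1 AO, 1 BO, 1 OO
Blood type counts: 1 Type AB, 1 Type A, 1 Type B, 1 Type O
Probability of Type A: 1/4
Expected count = 1/4 × 396 = 99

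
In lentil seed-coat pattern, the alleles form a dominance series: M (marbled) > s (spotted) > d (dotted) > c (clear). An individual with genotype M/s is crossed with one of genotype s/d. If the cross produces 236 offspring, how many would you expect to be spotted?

Cross: M/s × s/d
Allele dominance: M > s > d > c
Offspring genotypes: 1 M/s, 1 M/d, 1 s/s, 1 s/d
Phenotype counts: 2 marbled, 2 spotted
spotted: 2 out of 4 → fraction 1/2
Expected count = 1/2 × 236 = 118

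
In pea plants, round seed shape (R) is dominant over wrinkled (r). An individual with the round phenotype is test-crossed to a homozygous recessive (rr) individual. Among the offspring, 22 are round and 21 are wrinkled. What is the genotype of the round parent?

Test cross: ? × rr
Offspring: 22 round, 21 wrinkled — approximately 1:1.
A 1:1 ratio in a test cross indicates the unknown parent is heterozygous (Rr).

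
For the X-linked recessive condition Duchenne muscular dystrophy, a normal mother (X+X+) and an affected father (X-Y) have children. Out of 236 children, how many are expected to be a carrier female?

Cross: X+X+ × X-Y
Offspring: 2 X+X-, 2 X+Y
Probability of a carrier female: 2/4 = 1/2
Expected count = 1/2 × 236 = 118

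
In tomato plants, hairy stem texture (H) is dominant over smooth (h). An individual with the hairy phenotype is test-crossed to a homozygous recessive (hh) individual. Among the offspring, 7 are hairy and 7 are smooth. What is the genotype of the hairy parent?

Test cross: ? × hh
Offspring: 7 hairy, 7 smooth — approximately 1:1.
A 1:1 ratio in a test cross indicates the unknown parent is heterozygous (Hh).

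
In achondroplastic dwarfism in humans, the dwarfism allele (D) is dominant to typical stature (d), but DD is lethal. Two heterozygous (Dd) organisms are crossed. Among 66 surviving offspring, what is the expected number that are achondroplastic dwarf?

Cross: Dd × Dd
Punnett square offspring (before lethality): 1 DD, 2 Dd, 1 dd
The DD genotype is lethal (embryos die); surviving offspring: 2 Dd, 1 dd
achondroplastic dwarf: 2 out of 3 → fraction 2/3
Expected count = 2/3 × 66 = 44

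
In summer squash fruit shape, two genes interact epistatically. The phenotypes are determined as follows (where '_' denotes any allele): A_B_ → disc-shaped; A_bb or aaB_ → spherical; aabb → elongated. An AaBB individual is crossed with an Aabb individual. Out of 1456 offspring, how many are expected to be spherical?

Cross: AaBB × Aabb — consider each gene separately:
A gene: Aa × Aa → 1 AA, 2 Aa, 1 aa → 3 A_ : 1 aa (out of 4)
B gene: BB × bb → 4 Bb → 4 B_ (out of 4)
Genotype classes (out of 4 × 4 = 16): A_B_ = 3×4 = 12; aaB_ = 1×4 = 4
Apply the phenotype rules: A_B_ (12) → disc-shaped; aaB_ (4) → spherical
Phenotype counts (out of 16): 12 disc-shaped, 4 spherical
spherical: 4 out of 16 → fraction 1/4
Expected count = 1/4 × 1456 = 364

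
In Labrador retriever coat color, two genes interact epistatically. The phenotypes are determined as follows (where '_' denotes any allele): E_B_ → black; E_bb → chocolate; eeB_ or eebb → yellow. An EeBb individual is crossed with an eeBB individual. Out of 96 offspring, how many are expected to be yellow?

Cross: EeBb × eeBB — consider each gene separately:
E gene: Ee × ee → 2 Ee, 2 ee → 2 E_ : 2 ee (out of 4)
B gene: Bb × BB → 2 BB, 2 Bb → 4 B_ (out of 4)
Genotype classes (out of 4 × 4 = 16): E_B_ = 2×4 = 8; eeB_ = 2×4 = 8
Apply the phenotype rules: E_B_ (8) → black; eeB_ (8) → yellow
Phenotype counts (out of 16): 8 black, 8 yellow
yellow: 8 out of 16 → fraction 1/2
Expected count = 1/2 × 96 = 48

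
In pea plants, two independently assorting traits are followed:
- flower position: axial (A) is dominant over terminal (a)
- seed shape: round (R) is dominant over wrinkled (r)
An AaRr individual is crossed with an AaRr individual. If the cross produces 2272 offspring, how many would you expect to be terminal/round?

Dihybrid cross AaRr × AaRr — consider each gene separately:
flower position: Aa × Aa → 1 AA, 2 Aa, 1 aa → 3 A_ : 1 aa (out of 4)
seed shape: Rr × Rr → 1 RR, 2 Rr, 1 rr → 3 R_ : 1 rr (out of 4)
Combine (counts out of 4 × 4 = 16): axial/round (A_R_) = 3×3 = 9; axial/wrinkled (A_rr) = 3×1 = 3; terminal/round (aaR_) = 1×3 = 3; terminal/wrinkled (aarr) = 1×1 = 1
Phenotype counts (out of 16): 9 axial/round, 3 axial/wrinkled, 3 terminal/round, 1 terminal/wrinkled
terminal/round: 3 out of 16 → fraction 3/16
Expected count = 3/16 × 2272 = 426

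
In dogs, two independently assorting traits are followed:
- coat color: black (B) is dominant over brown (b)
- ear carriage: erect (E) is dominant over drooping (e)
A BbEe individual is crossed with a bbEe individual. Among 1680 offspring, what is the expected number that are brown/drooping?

Dihybrid cross BbEe × bbEe — consider each gene separately:
coat color: Bb × bb → 2 Bb, 2 bb → 2 B_ : 2 bb (out of 4)
ear carriage: Ee × Ee → 1 EE, 2 Ee, 1 ee → 3 E_ : 1 ee (out of 4)
Combine (counts out of 4 × 4 = 16): black/erect (B_E_) = 2×3 = 6; black/drooping (B_ee) = 2×1 = 2; brown/erect (bbE_) = 2×3 = 6; brown/drooping (bbee) = 2×1 = 2
Phenotype counts (out of 16): 6 black/erect, 2 black/drooping, 6 brown/erect, 2 brown/drooping
brown/drooping: 2 out of 16 → fraction 1/8
Expected count = 1/8 × 1680 = 210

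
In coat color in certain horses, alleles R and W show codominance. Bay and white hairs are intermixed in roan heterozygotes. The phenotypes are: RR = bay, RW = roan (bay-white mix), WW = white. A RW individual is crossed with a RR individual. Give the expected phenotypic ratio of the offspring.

Punnett square for RW × RR:
Offspring genotypes: 2 RR, 2 RW
Phenotype counts: 2 bay, 2 roan (bay-white mix)
Ratio: 1 bay : 1 roan (bay-white mix)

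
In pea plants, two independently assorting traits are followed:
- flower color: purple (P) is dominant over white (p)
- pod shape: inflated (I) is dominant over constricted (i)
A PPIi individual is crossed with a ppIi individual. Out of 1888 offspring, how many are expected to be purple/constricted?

Dihybrid cross PPIi × ppIi — consider each gene separately:
flower color: PP × pp → 4 Pp → 4 P_ (out of 4)
pod shape: Ii × Ii → 1 II, 2 Ii, 1 ii → 3 I_ : 1 ii (out of 4)
Combine (counts out of 4 × 4 = 16): purple/inflated (P_I_) = 4×3 = 12; purple/constricted (P_ii) = 4×1 = 4
Phenotype counts (out of 16): 12 purple/inflated, 4 purple/constricted
purple/constricted: 4 out of 16 → fraction 1/4
Expected count = 1/4 × 1888 = 472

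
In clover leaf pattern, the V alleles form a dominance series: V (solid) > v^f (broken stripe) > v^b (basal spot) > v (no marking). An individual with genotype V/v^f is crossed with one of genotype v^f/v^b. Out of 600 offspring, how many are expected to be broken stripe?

Cross: V/v^f × v^f/v^b
Allele dominance: V > v^f > v^b > v
Offspring genotypes: 1 V/v^f, 1 V/v^b, 1 v^f/v^f, 1 v^f/v^b
Phenotype counts: 2 solid, 2 broken stripe
broken stripe: 2 out of 4 → fraction 1/2
Expected count = 1/2 × 600 = 300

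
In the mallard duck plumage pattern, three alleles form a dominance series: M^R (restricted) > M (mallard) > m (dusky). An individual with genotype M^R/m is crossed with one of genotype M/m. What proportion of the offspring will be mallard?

Cross: M^R/m × M/m
Allele dominance: M^R > M > m
Offspring genotypes: 1 M^R/M, 1 M^R/m, 1 M/m, 1 m/m
Phenotype counts: 2 restricted, 1 mallard, 1 dusky
mallard: 1 out of 4
Probability: 1/4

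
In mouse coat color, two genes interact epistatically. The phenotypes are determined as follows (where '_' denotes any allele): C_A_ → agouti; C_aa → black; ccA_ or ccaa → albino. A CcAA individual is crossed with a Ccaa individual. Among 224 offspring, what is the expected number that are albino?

Cross: CcAA × Ccaa — consider each gene separately:
C gene: Cc × Cc → 1 CC, 2 Cc, 1 cc → 3 C_ : 1 cc (out of 4)
A gene: AA × aa → 4 Aa → 4 A_ (out of 4)
Genotype classes (out of 4 × 4 = 16): C_A_ = 3×4 = 12; ccA_ = 1×4 = 4
Apply the phenotype rules: C_A_ (12) → agouti; ccA_ (4) → albino
Phenotype counts (out of 16): 12 agouti, 4 albino
albino: 4 out of 16 → fraction 1/4
Expected count = 1/4 × 224 = 56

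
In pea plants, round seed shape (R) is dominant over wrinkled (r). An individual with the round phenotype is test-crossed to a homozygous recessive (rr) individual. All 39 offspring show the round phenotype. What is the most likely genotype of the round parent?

Test cross: ? × rr
All offspring are round.
If the unknown parent were heterozygous (Rr), about half of 39 offspring would be wrinkled; none are. The unknown parent is most likely homozygous dominant (RR).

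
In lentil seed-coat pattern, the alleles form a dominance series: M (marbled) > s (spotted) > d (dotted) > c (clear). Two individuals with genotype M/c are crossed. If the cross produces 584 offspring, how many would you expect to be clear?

Cross: M/c × M/c
Allele dominance: M > s > d > c
Offspring genotypes: 1 M/M, 2 M/c, 1 c/c
Phenotype counts: 3 marbled, 1 clear
clear: 1 out of 4 → fraction 1/4
Expected count = 1/4 × 584 = 146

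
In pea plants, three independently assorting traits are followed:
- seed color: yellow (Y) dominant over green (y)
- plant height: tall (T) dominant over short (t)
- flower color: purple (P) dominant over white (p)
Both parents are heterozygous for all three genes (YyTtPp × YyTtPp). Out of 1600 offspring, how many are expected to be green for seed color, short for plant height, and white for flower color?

Trihybrid cross: YyTtPp × YyTtPp
Each trait segregates independently with a 3:1 phenotypic ratio, so each gene contributes 3/4 (dominant) or 1/4 (recessive).
Target: green (seed color), short (plant height), white (flower color)
Probability = product of independent per-trait probabilities
= 1/4 × 1/4 × 1/4 = 1/64
Expected count = 1/64 × 1600 = 25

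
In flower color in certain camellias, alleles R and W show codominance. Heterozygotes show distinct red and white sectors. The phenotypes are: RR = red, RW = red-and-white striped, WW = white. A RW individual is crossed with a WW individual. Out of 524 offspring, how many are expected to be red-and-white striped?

Punnett square for RW × WW:
Offspring genotypes: 2 RW, 2 WW
Phenotype counts: 2 red-and-white striped, 2 white
red-and-white striped: 2 out of 4 → fraction 1/2
Expected count = 1/2 × 524 = 262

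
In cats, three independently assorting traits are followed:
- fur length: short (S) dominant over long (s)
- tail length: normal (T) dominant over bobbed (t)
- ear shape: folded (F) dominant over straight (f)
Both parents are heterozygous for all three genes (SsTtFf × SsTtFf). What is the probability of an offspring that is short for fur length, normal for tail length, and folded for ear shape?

Trihybrid cross: SsTtFf × SsTtFf
Each trait segregates independently with a 3:1 phenotypic ratio, so each gene contributes 3/4 (dominant) or 1/4 (recessive).
Target: short (fur length), normal (tail length), folded (ear shape)
Probability = product of independent per-trait probabilities
= 3/4 × 3/4 × 3/4 = 27/64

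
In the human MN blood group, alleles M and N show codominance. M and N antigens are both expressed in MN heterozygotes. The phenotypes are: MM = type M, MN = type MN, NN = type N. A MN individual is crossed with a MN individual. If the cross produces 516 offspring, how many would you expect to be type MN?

Punnett square for MN × MN:
Offspring genotypes: 1 MM, 2 MN, 1 NN
Phenotype counts: 1 type M, 2 type MN, 1 type N
type MN: 2 out of 4 → fraction 1/2
Expected count = 1/2 × 516 = 258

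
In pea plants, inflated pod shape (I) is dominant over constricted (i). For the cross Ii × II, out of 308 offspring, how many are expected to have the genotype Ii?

Punnett square for Ii × II:
Offspring genotypes: 2 II, 2 Ii
Total offspring: 4
Count with target: 2
Probability: 2/4 = 1/2
Expected count = 1/2 × 308 = 154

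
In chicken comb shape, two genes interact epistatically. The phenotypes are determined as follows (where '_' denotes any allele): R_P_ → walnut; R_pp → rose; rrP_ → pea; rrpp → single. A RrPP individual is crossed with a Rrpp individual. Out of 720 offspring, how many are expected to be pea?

Cross: RrPP × Rrpp — consider each gene separately:
R gene: Rr × Rr → 1 RR, 2 Rr, 1 rr → 3 R_ : 1 rr (out of 4)
P gene: PP × pp → 4 Pp → 4 P_ (out of 4)
Genotype classes (out of 4 × 4 = 16): R_P_ = 3×4 = 12; rrP_ = 1×4 = 4
Apply the phenotype rules: R_P_ (12) → walnut; rrP_ (4) → pea
Phenotype counts (out of 16): 12 walnut, 4 pea
pea: 4 out of 16 → fraction 1/4
Expected count = 1/4 × 720 = 180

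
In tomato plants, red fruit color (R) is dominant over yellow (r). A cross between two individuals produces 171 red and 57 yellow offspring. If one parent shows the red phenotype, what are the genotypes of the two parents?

Observed offspring: 171 red, 57 yellow
The observed ratio simplifies to 3:1. Yellow (rr) offspring appear, so each parent must contribute one r allele. The parent stated to show red carries R, so it is Rr. The other parent is then either Rr or rr: Rr × rr would give a 1:1 split, whereas Rr × Rr gives 3:1 — matching the data. So both parents are heterozygous (Rr × Rr).
Parent genotypes: Rr × Rr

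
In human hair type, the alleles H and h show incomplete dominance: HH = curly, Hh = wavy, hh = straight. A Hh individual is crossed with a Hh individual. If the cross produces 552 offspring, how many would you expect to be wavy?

Punnett square for Hh × Hh:
Offspring genotypes: 1 HH, 2 Hh, 1 hh
Phenotype counts: 1 curly, 2 wavy, 1 straight
wavy: 2 out of 4 → fraction 1/2
Expected count = 1/2 × 552 = 276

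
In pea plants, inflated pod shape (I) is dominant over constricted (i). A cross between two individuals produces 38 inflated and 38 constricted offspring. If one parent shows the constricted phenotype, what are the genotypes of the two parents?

Observed offspring: 38 inflated, 38 constricted
The observed ratio simplifies to 1:1. One parent shows constricted, so its genotype must be ii. A 1:1 offspring split requires the other parent to be heterozygous (Ii).
Parent genotypes: ii × Ii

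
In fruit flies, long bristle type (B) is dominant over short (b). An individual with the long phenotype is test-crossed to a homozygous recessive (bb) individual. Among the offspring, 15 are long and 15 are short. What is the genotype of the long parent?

Test cross: ? × bb
Offspring: 15 long, 15 short — approximately 1:1.
A 1:1 ratio in a test cross indicates the unknown parent is heterozygous (Bb).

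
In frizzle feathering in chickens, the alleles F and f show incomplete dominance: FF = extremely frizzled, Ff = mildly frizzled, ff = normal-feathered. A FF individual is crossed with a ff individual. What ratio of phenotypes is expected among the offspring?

Punnett square for FF × ff:
Offspring genotypes: 4 Ff
Phenotype counts: 4 mildly frizzled
Ratio: all mildly frizzled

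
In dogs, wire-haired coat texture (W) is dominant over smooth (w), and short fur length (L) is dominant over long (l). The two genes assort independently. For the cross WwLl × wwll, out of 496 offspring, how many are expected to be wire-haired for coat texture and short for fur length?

Dihybrid cross WwLl × wwll — consider each gene separately:
coat texture: Ww × ww → 2 Ww, 2 ww → 2 W_ : 2 ww (out of 4)
fur length: Ll × ll → 2 Ll, 2 ll → 2 L_ : 2 ll (out of 4)
Looking for: wire-haired (W_) and short (L_)
P(wire-haired) = 2/4, P(short) = 2/4
P(both) = 2/4 × 2/4 = 4/16 = 1/4
Expected count = 1/4 × 496 = 124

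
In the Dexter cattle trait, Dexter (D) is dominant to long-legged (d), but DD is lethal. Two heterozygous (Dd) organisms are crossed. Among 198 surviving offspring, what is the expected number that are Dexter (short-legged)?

Cross: Dd × Dd
Punnett square offspring (before lethality): 1 DD, 2 Dd, 1 dd
The DD genotype is lethal (embryos die); surviving offspring: 2 Dd, 1 dd
Dexter (short-legged): 2 out of 3 → fraction 2/3
Expected count = 2/3 × 198 = 132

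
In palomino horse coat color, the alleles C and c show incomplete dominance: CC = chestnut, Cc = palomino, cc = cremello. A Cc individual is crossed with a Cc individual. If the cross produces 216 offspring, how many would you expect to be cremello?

Punnett square for Cc × Cc:
Offspring genotypes: 1 CC, 2 Cc, 1 cc
Phenotype counts: 1 chestnut, 2 palomino, 1 cremello
cremello: 1 out of 4 → fraction 1/4
Expected count = 1/4 × 216 = 54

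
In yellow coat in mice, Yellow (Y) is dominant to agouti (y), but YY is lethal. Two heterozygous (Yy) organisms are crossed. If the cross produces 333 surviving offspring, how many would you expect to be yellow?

Cross: Yy × Yy
Punnett square offspring (before lethality): 1 YY, 2 Yy, 1 yy
The YY genotype is lethal (embryos die); surviving offspring: 2 Yy, 1 yy
yellow: 2 out of 3 → fraction 2/3
Expected count = 2/3 × 333 = 222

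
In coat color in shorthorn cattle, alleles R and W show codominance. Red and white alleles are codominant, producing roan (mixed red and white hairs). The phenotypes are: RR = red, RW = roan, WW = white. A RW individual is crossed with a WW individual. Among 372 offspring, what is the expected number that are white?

Punnett square for RW × WW:
Offspring genotypes: 2 RW, 2 WW
Phenotype counts: 2 roan, 2 white
white: 2 out of 4 → fraction 1/2
Expected count = 1/2 × 372 = 186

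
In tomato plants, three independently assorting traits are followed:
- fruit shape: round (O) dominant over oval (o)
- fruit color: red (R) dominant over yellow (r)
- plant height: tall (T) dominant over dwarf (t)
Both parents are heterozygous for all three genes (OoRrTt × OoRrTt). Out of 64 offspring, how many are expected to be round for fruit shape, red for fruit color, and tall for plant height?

Trihybrid cross: OoRrTt × OoRrTt
Each trait segregates independently with a 3:1 phenotypic ratio, so each gene contributes 3/4 (dominant) or 1/4 (recessive).
Target: round (fruit shape), red (fruit color), tall (plant height)
Probability = product of independent per-trait probabilities
= 3/4 × 3/4 × 3/4 = 27/64
Expected count = 27/64 × 64 = 27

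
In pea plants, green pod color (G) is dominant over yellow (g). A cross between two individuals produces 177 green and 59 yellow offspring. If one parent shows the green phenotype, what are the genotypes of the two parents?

Observed offspring: 177 green, 59 yellow
The observed ratio simplifies to 3:1. Yellow (gg) offspring appear, so each parent must contribute one g allele. The parent stated to show green carries G, so it is Gg. The other parent is then either Gg or gg: Gg × gg would give a 1:1 split, whereas Gg × Gg gives 3:1 — matching the data. So both parents are heterozygous (Gg × Gg).
Parent genotypes: Gg × Gg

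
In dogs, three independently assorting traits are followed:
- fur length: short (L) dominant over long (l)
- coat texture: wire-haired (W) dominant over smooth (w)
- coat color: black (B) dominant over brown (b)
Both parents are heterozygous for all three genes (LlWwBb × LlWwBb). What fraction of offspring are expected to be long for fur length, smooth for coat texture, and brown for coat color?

Trihybrid cross: LlWwBb × LlWwBb
Each trait segregates independently with a 3:1 phenotypic ratio, so each gene contributes 3/4 (dominant) or 1/4 (recessive).
Target: long (fur length), smooth (coat texture), brown (coat color)
Probability = product of independent per-trait probabilities
= 1/4 × 1/4 × 1/4 = 1/64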